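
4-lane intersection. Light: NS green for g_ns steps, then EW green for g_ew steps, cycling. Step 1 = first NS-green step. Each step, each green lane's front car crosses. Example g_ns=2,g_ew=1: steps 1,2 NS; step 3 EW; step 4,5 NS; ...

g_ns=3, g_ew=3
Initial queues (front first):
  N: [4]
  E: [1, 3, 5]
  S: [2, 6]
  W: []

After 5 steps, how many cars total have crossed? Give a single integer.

Step 1 [NS]: N:car4-GO,E:wait,S:car2-GO,W:wait | queues: N=0 E=3 S=1 W=0
Step 2 [NS]: N:empty,E:wait,S:car6-GO,W:wait | queues: N=0 E=3 S=0 W=0
Step 3 [NS]: N:empty,E:wait,S:empty,W:wait | queues: N=0 E=3 S=0 W=0
Step 4 [EW]: N:wait,E:car1-GO,S:wait,W:empty | queues: N=0 E=2 S=0 W=0
Step 5 [EW]: N:wait,E:car3-GO,S:wait,W:empty | queues: N=0 E=1 S=0 W=0
Cars crossed by step 5: 5

Answer: 5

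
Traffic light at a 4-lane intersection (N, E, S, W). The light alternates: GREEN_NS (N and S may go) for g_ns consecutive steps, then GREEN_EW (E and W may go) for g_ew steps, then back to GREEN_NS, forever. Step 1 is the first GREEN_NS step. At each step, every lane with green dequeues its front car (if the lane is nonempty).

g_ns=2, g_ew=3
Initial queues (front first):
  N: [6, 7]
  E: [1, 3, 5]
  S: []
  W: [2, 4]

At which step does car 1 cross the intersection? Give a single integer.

Step 1 [NS]: N:car6-GO,E:wait,S:empty,W:wait | queues: N=1 E=3 S=0 W=2
Step 2 [NS]: N:car7-GO,E:wait,S:empty,W:wait | queues: N=0 E=3 S=0 W=2
Step 3 [EW]: N:wait,E:car1-GO,S:wait,W:car2-GO | queues: N=0 E=2 S=0 W=1
Step 4 [EW]: N:wait,E:car3-GO,S:wait,W:car4-GO | queues: N=0 E=1 S=0 W=0
Step 5 [EW]: N:wait,E:car5-GO,S:wait,W:empty | queues: N=0 E=0 S=0 W=0
Car 1 crosses at step 3

3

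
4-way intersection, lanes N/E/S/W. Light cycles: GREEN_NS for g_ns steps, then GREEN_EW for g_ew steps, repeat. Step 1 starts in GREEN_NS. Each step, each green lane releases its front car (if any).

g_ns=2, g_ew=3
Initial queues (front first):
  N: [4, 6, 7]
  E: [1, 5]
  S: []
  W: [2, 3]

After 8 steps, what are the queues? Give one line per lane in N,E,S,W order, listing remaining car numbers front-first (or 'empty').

Step 1 [NS]: N:car4-GO,E:wait,S:empty,W:wait | queues: N=2 E=2 S=0 W=2
Step 2 [NS]: N:car6-GO,E:wait,S:empty,W:wait | queues: N=1 E=2 S=0 W=2
Step 3 [EW]: N:wait,E:car1-GO,S:wait,W:car2-GO | queues: N=1 E=1 S=0 W=1
Step 4 [EW]: N:wait,E:car5-GO,S:wait,W:car3-GO | queues: N=1 E=0 S=0 W=0
Step 5 [EW]: N:wait,E:empty,S:wait,W:empty | queues: N=1 E=0 S=0 W=0
Step 6 [NS]: N:car7-GO,E:wait,S:empty,W:wait | queues: N=0 E=0 S=0 W=0

N: empty
E: empty
S: empty
W: empty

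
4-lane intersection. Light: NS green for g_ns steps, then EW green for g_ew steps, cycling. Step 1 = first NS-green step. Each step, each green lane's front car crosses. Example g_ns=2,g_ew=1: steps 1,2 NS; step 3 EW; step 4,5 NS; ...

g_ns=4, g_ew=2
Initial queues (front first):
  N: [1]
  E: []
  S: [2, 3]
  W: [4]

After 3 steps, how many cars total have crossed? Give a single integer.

Step 1 [NS]: N:car1-GO,E:wait,S:car2-GO,W:wait | queues: N=0 E=0 S=1 W=1
Step 2 [NS]: N:empty,E:wait,S:car3-GO,W:wait | queues: N=0 E=0 S=0 W=1
Step 3 [NS]: N:empty,E:wait,S:empty,W:wait | queues: N=0 E=0 S=0 W=1
Cars crossed by step 3: 3

Answer: 3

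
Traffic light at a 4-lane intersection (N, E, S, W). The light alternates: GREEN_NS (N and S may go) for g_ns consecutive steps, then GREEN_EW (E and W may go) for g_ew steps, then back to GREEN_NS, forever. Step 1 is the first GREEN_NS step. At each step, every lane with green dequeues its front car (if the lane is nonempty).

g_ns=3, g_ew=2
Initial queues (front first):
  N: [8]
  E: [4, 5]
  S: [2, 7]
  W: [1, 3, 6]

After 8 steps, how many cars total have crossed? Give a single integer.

Step 1 [NS]: N:car8-GO,E:wait,S:car2-GO,W:wait | queues: N=0 E=2 S=1 W=3
Step 2 [NS]: N:empty,E:wait,S:car7-GO,W:wait | queues: N=0 E=2 S=0 W=3
Step 3 [NS]: N:empty,E:wait,S:empty,W:wait | queues: N=0 E=2 S=0 W=3
Step 4 [EW]: N:wait,E:car4-GO,S:wait,W:car1-GO | queues: N=0 E=1 S=0 W=2
Step 5 [EW]: N:wait,E:car5-GO,S:wait,W:car3-GO | queues: N=0 E=0 S=0 W=1
Step 6 [NS]: N:empty,E:wait,S:empty,W:wait | queues: N=0 E=0 S=0 W=1
Step 7 [NS]: N:empty,E:wait,S:empty,W:wait | queues: N=0 E=0 S=0 W=1
Step 8 [NS]: N:empty,E:wait,S:empty,W:wait | queues: N=0 E=0 S=0 W=1
Cars crossed by step 8: 7

Answer: 7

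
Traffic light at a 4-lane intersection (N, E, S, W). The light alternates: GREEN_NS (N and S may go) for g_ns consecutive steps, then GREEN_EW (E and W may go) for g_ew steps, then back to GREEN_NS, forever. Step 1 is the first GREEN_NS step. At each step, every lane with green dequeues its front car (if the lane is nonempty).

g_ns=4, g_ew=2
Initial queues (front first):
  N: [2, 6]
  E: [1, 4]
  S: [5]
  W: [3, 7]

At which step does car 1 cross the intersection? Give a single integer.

Step 1 [NS]: N:car2-GO,E:wait,S:car5-GO,W:wait | queues: N=1 E=2 S=0 W=2
Step 2 [NS]: N:car6-GO,E:wait,S:empty,W:wait | queues: N=0 E=2 S=0 W=2
Step 3 [NS]: N:empty,E:wait,S:empty,W:wait | queues: N=0 E=2 S=0 W=2
Step 4 [NS]: N:empty,E:wait,S:empty,W:wait | queues: N=0 E=2 S=0 W=2
Step 5 [EW]: N:wait,E:car1-GO,S:wait,W:car3-GO | queues: N=0 E=1 S=0 W=1
Step 6 [EW]: N:wait,E:car4-GO,S:wait,W:car7-GO | queues: N=0 E=0 S=0 W=0
Car 1 crosses at step 5

5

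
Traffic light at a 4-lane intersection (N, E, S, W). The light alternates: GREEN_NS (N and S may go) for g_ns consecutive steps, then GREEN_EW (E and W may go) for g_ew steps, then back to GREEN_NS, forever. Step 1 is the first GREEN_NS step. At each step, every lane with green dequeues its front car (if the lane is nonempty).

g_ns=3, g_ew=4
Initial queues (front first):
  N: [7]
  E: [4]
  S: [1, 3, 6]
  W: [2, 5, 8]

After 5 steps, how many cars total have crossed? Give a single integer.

Step 1 [NS]: N:car7-GO,E:wait,S:car1-GO,W:wait | queues: N=0 E=1 S=2 W=3
Step 2 [NS]: N:empty,E:wait,S:car3-GO,W:wait | queues: N=0 E=1 S=1 W=3
Step 3 [NS]: N:empty,E:wait,S:car6-GO,W:wait | queues: N=0 E=1 S=0 W=3
Step 4 [EW]: N:wait,E:car4-GO,S:wait,W:car2-GO | queues: N=0 E=0 S=0 W=2
Step 5 [EW]: N:wait,E:empty,S:wait,W:car5-GO | queues: N=0 E=0 S=0 W=1
Cars crossed by step 5: 7

Answer: 7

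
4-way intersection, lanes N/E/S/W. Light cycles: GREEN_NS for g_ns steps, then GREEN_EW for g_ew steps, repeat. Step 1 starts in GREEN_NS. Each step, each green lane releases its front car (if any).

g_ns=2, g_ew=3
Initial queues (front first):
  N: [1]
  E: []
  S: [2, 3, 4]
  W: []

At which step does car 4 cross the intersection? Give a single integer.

Step 1 [NS]: N:car1-GO,E:wait,S:car2-GO,W:wait | queues: N=0 E=0 S=2 W=0
Step 2 [NS]: N:empty,E:wait,S:car3-GO,W:wait | queues: N=0 E=0 S=1 W=0
Step 3 [EW]: N:wait,E:empty,S:wait,W:empty | queues: N=0 E=0 S=1 W=0
Step 4 [EW]: N:wait,E:empty,S:wait,W:empty | queues: N=0 E=0 S=1 W=0
Step 5 [EW]: N:wait,E:empty,S:wait,W:empty | queues: N=0 E=0 S=1 W=0
Step 6 [NS]: N:empty,E:wait,S:car4-GO,W:wait | queues: N=0 E=0 S=0 W=0
Car 4 crosses at step 6

6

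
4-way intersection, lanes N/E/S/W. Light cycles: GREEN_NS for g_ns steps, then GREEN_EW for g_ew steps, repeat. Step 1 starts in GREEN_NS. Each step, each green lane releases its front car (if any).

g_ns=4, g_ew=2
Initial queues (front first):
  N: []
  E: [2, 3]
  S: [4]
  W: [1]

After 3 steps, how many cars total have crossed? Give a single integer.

Step 1 [NS]: N:empty,E:wait,S:car4-GO,W:wait | queues: N=0 E=2 S=0 W=1
Step 2 [NS]: N:empty,E:wait,S:empty,W:wait | queues: N=0 E=2 S=0 W=1
Step 3 [NS]: N:empty,E:wait,S:empty,W:wait | queues: N=0 E=2 S=0 W=1
Cars crossed by step 3: 1

Answer: 1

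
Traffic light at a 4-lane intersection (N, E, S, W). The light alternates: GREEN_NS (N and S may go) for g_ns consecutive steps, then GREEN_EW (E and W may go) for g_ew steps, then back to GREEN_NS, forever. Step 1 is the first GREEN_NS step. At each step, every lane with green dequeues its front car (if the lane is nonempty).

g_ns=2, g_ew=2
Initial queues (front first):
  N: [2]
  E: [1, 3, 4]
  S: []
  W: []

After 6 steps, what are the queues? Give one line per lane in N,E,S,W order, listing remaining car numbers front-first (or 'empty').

Step 1 [NS]: N:car2-GO,E:wait,S:empty,W:wait | queues: N=0 E=3 S=0 W=0
Step 2 [NS]: N:empty,E:wait,S:empty,W:wait | queues: N=0 E=3 S=0 W=0
Step 3 [EW]: N:wait,E:car1-GO,S:wait,W:empty | queues: N=0 E=2 S=0 W=0
Step 4 [EW]: N:wait,E:car3-GO,S:wait,W:empty | queues: N=0 E=1 S=0 W=0
Step 5 [NS]: N:empty,E:wait,S:empty,W:wait | queues: N=0 E=1 S=0 W=0
Step 6 [NS]: N:empty,E:wait,S:empty,W:wait | queues: N=0 E=1 S=0 W=0

N: empty
E: 4
S: empty
W: empty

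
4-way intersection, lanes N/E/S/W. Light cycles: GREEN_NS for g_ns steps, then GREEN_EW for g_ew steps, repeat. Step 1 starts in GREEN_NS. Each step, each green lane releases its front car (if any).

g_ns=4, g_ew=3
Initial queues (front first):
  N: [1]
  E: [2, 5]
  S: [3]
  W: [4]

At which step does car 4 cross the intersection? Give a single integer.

Step 1 [NS]: N:car1-GO,E:wait,S:car3-GO,W:wait | queues: N=0 E=2 S=0 W=1
Step 2 [NS]: N:empty,E:wait,S:empty,W:wait | queues: N=0 E=2 S=0 W=1
Step 3 [NS]: N:empty,E:wait,S:empty,W:wait | queues: N=0 E=2 S=0 W=1
Step 4 [NS]: N:empty,E:wait,S:empty,W:wait | queues: N=0 E=2 S=0 W=1
Step 5 [EW]: N:wait,E:car2-GO,S:wait,W:car4-GO | queues: N=0 E=1 S=0 W=0
Step 6 [EW]: N:wait,E:car5-GO,S:wait,W:empty | queues: N=0 E=0 S=0 W=0
Car 4 crosses at step 5

5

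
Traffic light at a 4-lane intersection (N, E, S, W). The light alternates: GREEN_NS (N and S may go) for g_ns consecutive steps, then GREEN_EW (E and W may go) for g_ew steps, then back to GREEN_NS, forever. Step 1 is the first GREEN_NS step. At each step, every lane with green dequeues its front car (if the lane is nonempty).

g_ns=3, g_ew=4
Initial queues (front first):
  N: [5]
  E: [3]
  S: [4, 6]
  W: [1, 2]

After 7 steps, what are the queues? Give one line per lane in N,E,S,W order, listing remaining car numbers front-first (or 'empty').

Step 1 [NS]: N:car5-GO,E:wait,S:car4-GO,W:wait | queues: N=0 E=1 S=1 W=2
Step 2 [NS]: N:empty,E:wait,S:car6-GO,W:wait | queues: N=0 E=1 S=0 W=2
Step 3 [NS]: N:empty,E:wait,S:empty,W:wait | queues: N=0 E=1 S=0 W=2
Step 4 [EW]: N:wait,E:car3-GO,S:wait,W:car1-GO | queues: N=0 E=0 S=0 W=1
Step 5 [EW]: N:wait,E:empty,S:wait,W:car2-GO | queues: N=0 E=0 S=0 W=0

N: empty
E: empty
S: empty
W: empty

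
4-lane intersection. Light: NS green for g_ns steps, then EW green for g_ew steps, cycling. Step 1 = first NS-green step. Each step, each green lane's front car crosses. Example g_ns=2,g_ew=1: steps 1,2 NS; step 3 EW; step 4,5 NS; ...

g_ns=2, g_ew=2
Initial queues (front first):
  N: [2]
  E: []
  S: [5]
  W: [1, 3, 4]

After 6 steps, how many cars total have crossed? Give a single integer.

Answer: 4

Derivation:
Step 1 [NS]: N:car2-GO,E:wait,S:car5-GO,W:wait | queues: N=0 E=0 S=0 W=3
Step 2 [NS]: N:empty,E:wait,S:empty,W:wait | queues: N=0 E=0 S=0 W=3
Step 3 [EW]: N:wait,E:empty,S:wait,W:car1-GO | queues: N=0 E=0 S=0 W=2
Step 4 [EW]: N:wait,E:empty,S:wait,W:car3-GO | queues: N=0 E=0 S=0 W=1
Step 5 [NS]: N:empty,E:wait,S:empty,W:wait | queues: N=0 E=0 S=0 W=1
Step 6 [NS]: N:empty,E:wait,S:empty,W:wait | queues: N=0 E=0 S=0 W=1
Cars crossed by step 6: 4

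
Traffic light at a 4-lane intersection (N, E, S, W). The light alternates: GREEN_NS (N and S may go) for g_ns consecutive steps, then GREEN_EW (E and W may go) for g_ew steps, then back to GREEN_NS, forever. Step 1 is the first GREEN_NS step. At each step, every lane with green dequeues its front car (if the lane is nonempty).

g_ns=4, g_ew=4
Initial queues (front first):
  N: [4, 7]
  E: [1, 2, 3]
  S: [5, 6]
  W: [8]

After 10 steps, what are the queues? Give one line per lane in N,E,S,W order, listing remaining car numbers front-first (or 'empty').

Step 1 [NS]: N:car4-GO,E:wait,S:car5-GO,W:wait | queues: N=1 E=3 S=1 W=1
Step 2 [NS]: N:car7-GO,E:wait,S:car6-GO,W:wait | queues: N=0 E=3 S=0 W=1
Step 3 [NS]: N:empty,E:wait,S:empty,W:wait | queues: N=0 E=3 S=0 W=1
Step 4 [NS]: N:empty,E:wait,S:empty,W:wait | queues: N=0 E=3 S=0 W=1
Step 5 [EW]: N:wait,E:car1-GO,S:wait,W:car8-GO | queues: N=0 E=2 S=0 W=0
Step 6 [EW]: N:wait,E:car2-GO,S:wait,W:empty | queues: N=0 E=1 S=0 W=0
Step 7 [EW]: N:wait,E:car3-GO,S:wait,W:empty | queues: N=0 E=0 S=0 W=0

N: empty
E: empty
S: empty
W: empty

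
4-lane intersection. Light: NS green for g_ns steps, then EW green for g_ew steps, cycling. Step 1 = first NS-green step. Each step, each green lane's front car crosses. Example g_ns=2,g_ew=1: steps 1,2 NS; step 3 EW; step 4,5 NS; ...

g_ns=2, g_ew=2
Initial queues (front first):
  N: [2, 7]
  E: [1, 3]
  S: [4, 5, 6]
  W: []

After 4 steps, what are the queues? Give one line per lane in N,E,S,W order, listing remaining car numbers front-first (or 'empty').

Step 1 [NS]: N:car2-GO,E:wait,S:car4-GO,W:wait | queues: N=1 E=2 S=2 W=0
Step 2 [NS]: N:car7-GO,E:wait,S:car5-GO,W:wait | queues: N=0 E=2 S=1 W=0
Step 3 [EW]: N:wait,E:car1-GO,S:wait,W:empty | queues: N=0 E=1 S=1 W=0
Step 4 [EW]: N:wait,E:car3-GO,S:wait,W:empty | queues: N=0 E=0 S=1 W=0

N: empty
E: empty
S: 6
W: empty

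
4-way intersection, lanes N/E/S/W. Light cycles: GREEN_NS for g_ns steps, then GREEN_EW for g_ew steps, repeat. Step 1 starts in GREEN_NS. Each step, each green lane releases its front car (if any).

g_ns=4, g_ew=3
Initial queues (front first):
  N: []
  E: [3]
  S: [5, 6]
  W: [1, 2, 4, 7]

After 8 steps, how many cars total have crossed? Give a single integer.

Answer: 6

Derivation:
Step 1 [NS]: N:empty,E:wait,S:car5-GO,W:wait | queues: N=0 E=1 S=1 W=4
Step 2 [NS]: N:empty,E:wait,S:car6-GO,W:wait | queues: N=0 E=1 S=0 W=4
Step 3 [NS]: N:empty,E:wait,S:empty,W:wait | queues: N=0 E=1 S=0 W=4
Step 4 [NS]: N:empty,E:wait,S:empty,W:wait | queues: N=0 E=1 S=0 W=4
Step 5 [EW]: N:wait,E:car3-GO,S:wait,W:car1-GO | queues: N=0 E=0 S=0 W=3
Step 6 [EW]: N:wait,E:empty,S:wait,W:car2-GO | queues: N=0 E=0 S=0 W=2
Step 7 [EW]: N:wait,E:empty,S:wait,W:car4-GO | queues: N=0 E=0 S=0 W=1
Step 8 [NS]: N:empty,E:wait,S:empty,W:wait | queues: N=0 E=0 S=0 W=1
Cars crossed by step 8: 6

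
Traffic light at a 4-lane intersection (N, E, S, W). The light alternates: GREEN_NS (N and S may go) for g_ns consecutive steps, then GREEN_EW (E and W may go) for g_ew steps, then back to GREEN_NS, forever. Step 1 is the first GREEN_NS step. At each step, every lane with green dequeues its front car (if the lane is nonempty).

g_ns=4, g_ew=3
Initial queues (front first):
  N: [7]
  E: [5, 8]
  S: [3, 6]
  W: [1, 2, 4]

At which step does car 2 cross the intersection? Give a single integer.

Step 1 [NS]: N:car7-GO,E:wait,S:car3-GO,W:wait | queues: N=0 E=2 S=1 W=3
Step 2 [NS]: N:empty,E:wait,S:car6-GO,W:wait | queues: N=0 E=2 S=0 W=3
Step 3 [NS]: N:empty,E:wait,S:empty,W:wait | queues: N=0 E=2 S=0 W=3
Step 4 [NS]: N:empty,E:wait,S:empty,W:wait | queues: N=0 E=2 S=0 W=3
Step 5 [EW]: N:wait,E:car5-GO,S:wait,W:car1-GO | queues: N=0 E=1 S=0 W=2
Step 6 [EW]: N:wait,E:car8-GO,S:wait,W:car2-GO | queues: N=0 E=0 S=0 W=1
Step 7 [EW]: N:wait,E:empty,S:wait,W:car4-GO | queues: N=0 E=0 S=0 W=0
Car 2 crosses at step 6

6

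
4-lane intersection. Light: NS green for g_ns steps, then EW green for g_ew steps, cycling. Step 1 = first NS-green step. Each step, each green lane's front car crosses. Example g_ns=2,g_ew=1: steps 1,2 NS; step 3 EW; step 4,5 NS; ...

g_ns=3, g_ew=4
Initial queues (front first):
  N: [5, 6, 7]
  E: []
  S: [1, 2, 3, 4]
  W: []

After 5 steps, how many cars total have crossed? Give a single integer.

Answer: 6

Derivation:
Step 1 [NS]: N:car5-GO,E:wait,S:car1-GO,W:wait | queues: N=2 E=0 S=3 W=0
Step 2 [NS]: N:car6-GO,E:wait,S:car2-GO,W:wait | queues: N=1 E=0 S=2 W=0
Step 3 [NS]: N:car7-GO,E:wait,S:car3-GO,W:wait | queues: N=0 E=0 S=1 W=0
Step 4 [EW]: N:wait,E:empty,S:wait,W:empty | queues: N=0 E=0 S=1 W=0
Step 5 [EW]: N:wait,E:empty,S:wait,W:empty | queues: N=0 E=0 S=1 W=0
Cars crossed by step 5: 6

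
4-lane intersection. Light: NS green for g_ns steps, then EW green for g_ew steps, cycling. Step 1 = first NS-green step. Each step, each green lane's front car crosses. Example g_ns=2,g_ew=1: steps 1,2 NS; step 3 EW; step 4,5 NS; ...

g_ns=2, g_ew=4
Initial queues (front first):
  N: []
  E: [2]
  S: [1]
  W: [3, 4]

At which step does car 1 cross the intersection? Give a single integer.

Step 1 [NS]: N:empty,E:wait,S:car1-GO,W:wait | queues: N=0 E=1 S=0 W=2
Step 2 [NS]: N:empty,E:wait,S:empty,W:wait | queues: N=0 E=1 S=0 W=2
Step 3 [EW]: N:wait,E:car2-GO,S:wait,W:car3-GO | queues: N=0 E=0 S=0 W=1
Step 4 [EW]: N:wait,E:empty,S:wait,W:car4-GO | queues: N=0 E=0 S=0 W=0
Car 1 crosses at step 1

1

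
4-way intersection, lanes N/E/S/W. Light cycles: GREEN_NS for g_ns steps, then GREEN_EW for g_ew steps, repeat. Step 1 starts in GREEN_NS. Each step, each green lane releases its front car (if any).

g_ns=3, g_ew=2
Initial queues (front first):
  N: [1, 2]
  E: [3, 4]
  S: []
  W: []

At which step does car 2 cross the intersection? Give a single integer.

Step 1 [NS]: N:car1-GO,E:wait,S:empty,W:wait | queues: N=1 E=2 S=0 W=0
Step 2 [NS]: N:car2-GO,E:wait,S:empty,W:wait | queues: N=0 E=2 S=0 W=0
Step 3 [NS]: N:empty,E:wait,S:empty,W:wait | queues: N=0 E=2 S=0 W=0
Step 4 [EW]: N:wait,E:car3-GO,S:wait,W:empty | queues: N=0 E=1 S=0 W=0
Step 5 [EW]: N:wait,E:car4-GO,S:wait,W:empty | queues: N=0 E=0 S=0 W=0
Car 2 crosses at step 2

2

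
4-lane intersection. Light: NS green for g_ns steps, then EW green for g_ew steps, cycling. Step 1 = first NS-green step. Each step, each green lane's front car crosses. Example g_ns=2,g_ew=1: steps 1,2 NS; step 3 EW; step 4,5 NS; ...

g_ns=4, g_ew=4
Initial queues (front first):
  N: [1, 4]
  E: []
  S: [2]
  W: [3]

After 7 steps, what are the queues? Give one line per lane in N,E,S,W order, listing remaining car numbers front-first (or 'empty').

Step 1 [NS]: N:car1-GO,E:wait,S:car2-GO,W:wait | queues: N=1 E=0 S=0 W=1
Step 2 [NS]: N:car4-GO,E:wait,S:empty,W:wait | queues: N=0 E=0 S=0 W=1
Step 3 [NS]: N:empty,E:wait,S:empty,W:wait | queues: N=0 E=0 S=0 W=1
Step 4 [NS]: N:empty,E:wait,S:empty,W:wait | queues: N=0 E=0 S=0 W=1
Step 5 [EW]: N:wait,E:empty,S:wait,W:car3-GO | queues: N=0 E=0 S=0 W=0

N: empty
E: empty
S: empty
W: empty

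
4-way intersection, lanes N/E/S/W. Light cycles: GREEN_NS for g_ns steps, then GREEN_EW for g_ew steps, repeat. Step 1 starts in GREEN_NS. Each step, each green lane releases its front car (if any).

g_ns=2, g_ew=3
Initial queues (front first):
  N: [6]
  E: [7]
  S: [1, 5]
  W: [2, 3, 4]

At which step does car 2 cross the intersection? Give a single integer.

Step 1 [NS]: N:car6-GO,E:wait,S:car1-GO,W:wait | queues: N=0 E=1 S=1 W=3
Step 2 [NS]: N:empty,E:wait,S:car5-GO,W:wait | queues: N=0 E=1 S=0 W=3
Step 3 [EW]: N:wait,E:car7-GO,S:wait,W:car2-GO | queues: N=0 E=0 S=0 W=2
Step 4 [EW]: N:wait,E:empty,S:wait,W:car3-GO | queues: N=0 E=0 S=0 W=1
Step 5 [EW]: N:wait,E:empty,S:wait,W:car4-GO | queues: N=0 E=0 S=0 W=0
Car 2 crosses at step 3

3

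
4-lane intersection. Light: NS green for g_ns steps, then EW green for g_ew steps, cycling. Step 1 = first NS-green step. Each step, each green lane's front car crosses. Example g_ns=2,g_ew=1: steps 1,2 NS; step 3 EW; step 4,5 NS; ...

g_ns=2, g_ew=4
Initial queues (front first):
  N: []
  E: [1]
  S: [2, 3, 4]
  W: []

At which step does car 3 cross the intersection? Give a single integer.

Step 1 [NS]: N:empty,E:wait,S:car2-GO,W:wait | queues: N=0 E=1 S=2 W=0
Step 2 [NS]: N:empty,E:wait,S:car3-GO,W:wait | queues: N=0 E=1 S=1 W=0
Step 3 [EW]: N:wait,E:car1-GO,S:wait,W:empty | queues: N=0 E=0 S=1 W=0
Step 4 [EW]: N:wait,E:empty,S:wait,W:empty | queues: N=0 E=0 S=1 W=0
Step 5 [EW]: N:wait,E:empty,S:wait,W:empty | queues: N=0 E=0 S=1 W=0
Step 6 [EW]: N:wait,E:empty,S:wait,W:empty | queues: N=0 E=0 S=1 W=0
Step 7 [NS]: N:empty,E:wait,S:car4-GO,W:wait | queues: N=0 E=0 S=0 W=0
Car 3 crosses at step 2

2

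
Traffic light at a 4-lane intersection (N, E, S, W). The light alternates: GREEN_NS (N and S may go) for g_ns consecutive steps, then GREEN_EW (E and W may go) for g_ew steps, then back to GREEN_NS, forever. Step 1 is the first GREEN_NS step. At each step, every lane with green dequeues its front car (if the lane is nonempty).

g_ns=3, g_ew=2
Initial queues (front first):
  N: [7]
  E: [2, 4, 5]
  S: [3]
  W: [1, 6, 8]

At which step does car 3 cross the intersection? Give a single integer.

Step 1 [NS]: N:car7-GO,E:wait,S:car3-GO,W:wait | queues: N=0 E=3 S=0 W=3
Step 2 [NS]: N:empty,E:wait,S:empty,W:wait | queues: N=0 E=3 S=0 W=3
Step 3 [NS]: N:empty,E:wait,S:empty,W:wait | queues: N=0 E=3 S=0 W=3
Step 4 [EW]: N:wait,E:car2-GO,S:wait,W:car1-GO | queues: N=0 E=2 S=0 W=2
Step 5 [EW]: N:wait,E:car4-GO,S:wait,W:car6-GO | queues: N=0 E=1 S=0 W=1
Step 6 [NS]: N:empty,E:wait,S:empty,W:wait | queues: N=0 E=1 S=0 W=1
Step 7 [NS]: N:empty,E:wait,S:empty,W:wait | queues: N=0 E=1 S=0 W=1
Step 8 [NS]: N:empty,E:wait,S:empty,W:wait | queues: N=0 E=1 S=0 W=1
Step 9 [EW]: N:wait,E:car5-GO,S:wait,W:car8-GO | queues: N=0 E=0 S=0 W=0
Car 3 crosses at step 1

1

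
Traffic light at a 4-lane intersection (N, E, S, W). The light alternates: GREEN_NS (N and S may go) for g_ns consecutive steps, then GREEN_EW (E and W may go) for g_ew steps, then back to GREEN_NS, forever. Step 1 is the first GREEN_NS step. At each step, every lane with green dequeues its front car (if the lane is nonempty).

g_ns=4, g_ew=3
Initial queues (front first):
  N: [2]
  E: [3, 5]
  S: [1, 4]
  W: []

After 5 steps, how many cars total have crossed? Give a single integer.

Answer: 4

Derivation:
Step 1 [NS]: N:car2-GO,E:wait,S:car1-GO,W:wait | queues: N=0 E=2 S=1 W=0
Step 2 [NS]: N:empty,E:wait,S:car4-GO,W:wait | queues: N=0 E=2 S=0 W=0
Step 3 [NS]: N:empty,E:wait,S:empty,W:wait | queues: N=0 E=2 S=0 W=0
Step 4 [NS]: N:empty,E:wait,S:empty,W:wait | queues: N=0 E=2 S=0 W=0
Step 5 [EW]: N:wait,E:car3-GO,S:wait,W:empty | queues: N=0 E=1 S=0 W=0
Cars crossed by step 5: 4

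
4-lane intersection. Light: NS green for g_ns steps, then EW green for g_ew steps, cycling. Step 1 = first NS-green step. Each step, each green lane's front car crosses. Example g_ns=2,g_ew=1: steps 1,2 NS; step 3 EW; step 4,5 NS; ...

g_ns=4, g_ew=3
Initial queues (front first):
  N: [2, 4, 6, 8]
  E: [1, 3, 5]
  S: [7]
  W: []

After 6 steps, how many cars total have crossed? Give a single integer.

Answer: 7

Derivation:
Step 1 [NS]: N:car2-GO,E:wait,S:car7-GO,W:wait | queues: N=3 E=3 S=0 W=0
Step 2 [NS]: N:car4-GO,E:wait,S:empty,W:wait | queues: N=2 E=3 S=0 W=0
Step 3 [NS]: N:car6-GO,E:wait,S:empty,W:wait | queues: N=1 E=3 S=0 W=0
Step 4 [NS]: N:car8-GO,E:wait,S:empty,W:wait | queues: N=0 E=3 S=0 W=0
Step 5 [EW]: N:wait,E:car1-GO,S:wait,W:empty | queues: N=0 E=2 S=0 W=0
Step 6 [EW]: N:wait,E:car3-GO,S:wait,W:empty | queues: N=0 E=1 S=0 W=0
Cars crossed by step 6: 7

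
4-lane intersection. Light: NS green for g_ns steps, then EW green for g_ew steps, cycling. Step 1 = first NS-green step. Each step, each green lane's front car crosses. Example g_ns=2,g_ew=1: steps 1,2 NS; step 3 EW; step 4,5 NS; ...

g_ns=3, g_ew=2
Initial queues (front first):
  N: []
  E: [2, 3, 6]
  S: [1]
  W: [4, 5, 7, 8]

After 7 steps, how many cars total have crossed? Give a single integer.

Answer: 5

Derivation:
Step 1 [NS]: N:empty,E:wait,S:car1-GO,W:wait | queues: N=0 E=3 S=0 W=4
Step 2 [NS]: N:empty,E:wait,S:empty,W:wait | queues: N=0 E=3 S=0 W=4
Step 3 [NS]: N:empty,E:wait,S:empty,W:wait | queues: N=0 E=3 S=0 W=4
Step 4 [EW]: N:wait,E:car2-GO,S:wait,W:car4-GO | queues: N=0 E=2 S=0 W=3
Step 5 [EW]: N:wait,E:car3-GO,S:wait,W:car5-GO | queues: N=0 E=1 S=0 W=2
Step 6 [NS]: N:empty,E:wait,S:empty,W:wait | queues: N=0 E=1 S=0 W=2
Step 7 [NS]: N:empty,E:wait,S:empty,W:wait | queues: N=0 E=1 S=0 W=2
Cars crossed by step 7: 5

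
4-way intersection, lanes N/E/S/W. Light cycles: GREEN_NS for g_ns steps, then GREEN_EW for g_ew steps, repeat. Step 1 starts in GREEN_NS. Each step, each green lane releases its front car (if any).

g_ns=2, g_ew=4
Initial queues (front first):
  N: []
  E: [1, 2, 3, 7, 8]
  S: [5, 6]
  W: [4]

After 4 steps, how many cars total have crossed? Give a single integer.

Step 1 [NS]: N:empty,E:wait,S:car5-GO,W:wait | queues: N=0 E=5 S=1 W=1
Step 2 [NS]: N:empty,E:wait,S:car6-GO,W:wait | queues: N=0 E=5 S=0 W=1
Step 3 [EW]: N:wait,E:car1-GO,S:wait,W:car4-GO | queues: N=0 E=4 S=0 W=0
Step 4 [EW]: N:wait,E:car2-GO,S:wait,W:empty | queues: N=0 E=3 S=0 W=0
Cars crossed by step 4: 5

Answer: 5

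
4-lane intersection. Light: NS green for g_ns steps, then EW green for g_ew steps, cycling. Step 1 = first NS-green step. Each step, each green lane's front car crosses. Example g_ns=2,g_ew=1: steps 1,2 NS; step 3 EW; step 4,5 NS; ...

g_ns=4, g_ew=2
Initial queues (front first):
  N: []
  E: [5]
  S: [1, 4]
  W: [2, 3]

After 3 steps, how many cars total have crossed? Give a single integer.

Step 1 [NS]: N:empty,E:wait,S:car1-GO,W:wait | queues: N=0 E=1 S=1 W=2
Step 2 [NS]: N:empty,E:wait,S:car4-GO,W:wait | queues: N=0 E=1 S=0 W=2
Step 3 [NS]: N:empty,E:wait,S:empty,W:wait | queues: N=0 E=1 S=0 W=2
Cars crossed by step 3: 2

Answer: 2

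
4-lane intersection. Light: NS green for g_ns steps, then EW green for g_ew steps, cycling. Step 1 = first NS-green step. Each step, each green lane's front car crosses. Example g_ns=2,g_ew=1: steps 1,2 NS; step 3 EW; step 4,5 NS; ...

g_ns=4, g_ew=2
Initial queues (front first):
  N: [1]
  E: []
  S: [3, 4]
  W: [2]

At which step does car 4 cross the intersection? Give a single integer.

Step 1 [NS]: N:car1-GO,E:wait,S:car3-GO,W:wait | queues: N=0 E=0 S=1 W=1
Step 2 [NS]: N:empty,E:wait,S:car4-GO,W:wait | queues: N=0 E=0 S=0 W=1
Step 3 [NS]: N:empty,E:wait,S:empty,W:wait | queues: N=0 E=0 S=0 W=1
Step 4 [NS]: N:empty,E:wait,S:empty,W:wait | queues: N=0 E=0 S=0 W=1
Step 5 [EW]: N:wait,E:empty,S:wait,W:car2-GO | queues: N=0 E=0 S=0 W=0
Car 4 crosses at step 2

2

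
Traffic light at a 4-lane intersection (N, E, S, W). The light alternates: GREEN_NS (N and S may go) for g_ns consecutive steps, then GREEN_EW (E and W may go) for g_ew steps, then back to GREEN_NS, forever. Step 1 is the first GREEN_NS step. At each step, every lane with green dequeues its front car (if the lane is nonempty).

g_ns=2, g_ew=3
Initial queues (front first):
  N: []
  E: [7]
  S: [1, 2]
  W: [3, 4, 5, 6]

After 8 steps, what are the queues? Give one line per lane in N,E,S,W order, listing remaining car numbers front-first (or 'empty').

Step 1 [NS]: N:empty,E:wait,S:car1-GO,W:wait | queues: N=0 E=1 S=1 W=4
Step 2 [NS]: N:empty,E:wait,S:car2-GO,W:wait | queues: N=0 E=1 S=0 W=4
Step 3 [EW]: N:wait,E:car7-GO,S:wait,W:car3-GO | queues: N=0 E=0 S=0 W=3
Step 4 [EW]: N:wait,E:empty,S:wait,W:car4-GO | queues: N=0 E=0 S=0 W=2
Step 5 [EW]: N:wait,E:empty,S:wait,W:car5-GO | queues: N=0 E=0 S=0 W=1
Step 6 [NS]: N:empty,E:wait,S:empty,W:wait | queues: N=0 E=0 S=0 W=1
Step 7 [NS]: N:empty,E:wait,S:empty,W:wait | queues: N=0 E=0 S=0 W=1
Step 8 [EW]: N:wait,E:empty,S:wait,W:car6-GO | queues: N=0 E=0 S=0 W=0

N: empty
E: empty
S: empty
W: empty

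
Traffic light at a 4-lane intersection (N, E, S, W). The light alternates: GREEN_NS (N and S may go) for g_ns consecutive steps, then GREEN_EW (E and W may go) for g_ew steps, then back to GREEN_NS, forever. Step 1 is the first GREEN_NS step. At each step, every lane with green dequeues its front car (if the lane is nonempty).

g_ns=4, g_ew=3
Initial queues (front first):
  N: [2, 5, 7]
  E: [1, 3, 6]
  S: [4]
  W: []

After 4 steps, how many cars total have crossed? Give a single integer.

Answer: 4

Derivation:
Step 1 [NS]: N:car2-GO,E:wait,S:car4-GO,W:wait | queues: N=2 E=3 S=0 W=0
Step 2 [NS]: N:car5-GO,E:wait,S:empty,W:wait | queues: N=1 E=3 S=0 W=0
Step 3 [NS]: N:car7-GO,E:wait,S:empty,W:wait | queues: N=0 E=3 S=0 W=0
Step 4 [NS]: N:empty,E:wait,S:empty,W:wait | queues: N=0 E=3 S=0 W=0
Cars crossed by step 4: 4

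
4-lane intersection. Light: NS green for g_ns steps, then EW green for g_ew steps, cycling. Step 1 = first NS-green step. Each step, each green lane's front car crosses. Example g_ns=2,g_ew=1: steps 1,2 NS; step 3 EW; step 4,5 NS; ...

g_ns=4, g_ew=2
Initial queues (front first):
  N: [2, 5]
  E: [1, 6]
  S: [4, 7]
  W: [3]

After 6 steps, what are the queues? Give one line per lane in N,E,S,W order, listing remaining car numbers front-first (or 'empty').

Step 1 [NS]: N:car2-GO,E:wait,S:car4-GO,W:wait | queues: N=1 E=2 S=1 W=1
Step 2 [NS]: N:car5-GO,E:wait,S:car7-GO,W:wait | queues: N=0 E=2 S=0 W=1
Step 3 [NS]: N:empty,E:wait,S:empty,W:wait | queues: N=0 E=2 S=0 W=1
Step 4 [NS]: N:empty,E:wait,S:empty,W:wait | queues: N=0 E=2 S=0 W=1
Step 5 [EW]: N:wait,E:car1-GO,S:wait,W:car3-GO | queues: N=0 E=1 S=0 W=0
Step 6 [EW]: N:wait,E:car6-GO,S:wait,W:empty | queues: N=0 E=0 S=0 W=0

N: empty
E: empty
S: empty
W: empty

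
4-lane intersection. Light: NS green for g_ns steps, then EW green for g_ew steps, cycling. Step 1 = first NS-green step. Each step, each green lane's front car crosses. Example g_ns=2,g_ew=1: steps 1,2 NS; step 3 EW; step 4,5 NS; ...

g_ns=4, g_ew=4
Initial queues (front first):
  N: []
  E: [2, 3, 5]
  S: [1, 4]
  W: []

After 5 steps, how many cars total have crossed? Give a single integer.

Answer: 3

Derivation:
Step 1 [NS]: N:empty,E:wait,S:car1-GO,W:wait | queues: N=0 E=3 S=1 W=0
Step 2 [NS]: N:empty,E:wait,S:car4-GO,W:wait | queues: N=0 E=3 S=0 W=0
Step 3 [NS]: N:empty,E:wait,S:empty,W:wait | queues: N=0 E=3 S=0 W=0
Step 4 [NS]: N:empty,E:wait,S:empty,W:wait | queues: N=0 E=3 S=0 W=0
Step 5 [EW]: N:wait,E:car2-GO,S:wait,W:empty | queues: N=0 E=2 S=0 W=0
Cars crossed by step 5: 3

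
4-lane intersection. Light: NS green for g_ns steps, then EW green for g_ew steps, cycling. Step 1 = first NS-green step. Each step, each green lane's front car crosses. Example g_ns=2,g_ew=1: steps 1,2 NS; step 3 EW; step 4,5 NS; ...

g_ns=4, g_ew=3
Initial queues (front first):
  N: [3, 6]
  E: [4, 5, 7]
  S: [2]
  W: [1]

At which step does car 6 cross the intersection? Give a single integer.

Step 1 [NS]: N:car3-GO,E:wait,S:car2-GO,W:wait | queues: N=1 E=3 S=0 W=1
Step 2 [NS]: N:car6-GO,E:wait,S:empty,W:wait | queues: N=0 E=3 S=0 W=1
Step 3 [NS]: N:empty,E:wait,S:empty,W:wait | queues: N=0 E=3 S=0 W=1
Step 4 [NS]: N:empty,E:wait,S:empty,W:wait | queues: N=0 E=3 S=0 W=1
Step 5 [EW]: N:wait,E:car4-GO,S:wait,W:car1-GO | queues: N=0 E=2 S=0 W=0
Step 6 [EW]: N:wait,E:car5-GO,S:wait,W:empty | queues: N=0 E=1 S=0 W=0
Step 7 [EW]: N:wait,E:car7-GO,S:wait,W:empty | queues: N=0 E=0 S=0 W=0
Car 6 crosses at step 2

2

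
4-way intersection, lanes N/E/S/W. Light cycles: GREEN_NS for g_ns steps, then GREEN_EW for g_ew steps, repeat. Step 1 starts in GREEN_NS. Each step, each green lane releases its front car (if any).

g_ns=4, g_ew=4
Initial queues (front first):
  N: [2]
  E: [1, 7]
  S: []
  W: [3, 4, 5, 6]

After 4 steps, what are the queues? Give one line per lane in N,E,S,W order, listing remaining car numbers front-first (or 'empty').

Step 1 [NS]: N:car2-GO,E:wait,S:empty,W:wait | queues: N=0 E=2 S=0 W=4
Step 2 [NS]: N:empty,E:wait,S:empty,W:wait | queues: N=0 E=2 S=0 W=4
Step 3 [NS]: N:empty,E:wait,S:empty,W:wait | queues: N=0 E=2 S=0 W=4
Step 4 [NS]: N:empty,E:wait,S:empty,W:wait | queues: N=0 E=2 S=0 W=4

N: empty
E: 1 7
S: empty
W: 3 4 5 6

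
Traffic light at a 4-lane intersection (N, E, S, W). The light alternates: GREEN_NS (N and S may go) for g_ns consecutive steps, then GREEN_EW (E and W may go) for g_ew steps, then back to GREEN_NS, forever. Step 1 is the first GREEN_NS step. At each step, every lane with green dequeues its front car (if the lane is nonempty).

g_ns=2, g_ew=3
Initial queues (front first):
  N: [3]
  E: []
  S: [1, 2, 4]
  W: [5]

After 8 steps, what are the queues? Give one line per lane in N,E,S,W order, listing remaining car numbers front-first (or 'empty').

Step 1 [NS]: N:car3-GO,E:wait,S:car1-GO,W:wait | queues: N=0 E=0 S=2 W=1
Step 2 [NS]: N:empty,E:wait,S:car2-GO,W:wait | queues: N=0 E=0 S=1 W=1
Step 3 [EW]: N:wait,E:empty,S:wait,W:car5-GO | queues: N=0 E=0 S=1 W=0
Step 4 [EW]: N:wait,E:empty,S:wait,W:empty | queues: N=0 E=0 S=1 W=0
Step 5 [EW]: N:wait,E:empty,S:wait,W:empty | queues: N=0 E=0 S=1 W=0
Step 6 [NS]: N:empty,E:wait,S:car4-GO,W:wait | queues: N=0 E=0 S=0 W=0

N: empty
E: empty
S: empty
W: empty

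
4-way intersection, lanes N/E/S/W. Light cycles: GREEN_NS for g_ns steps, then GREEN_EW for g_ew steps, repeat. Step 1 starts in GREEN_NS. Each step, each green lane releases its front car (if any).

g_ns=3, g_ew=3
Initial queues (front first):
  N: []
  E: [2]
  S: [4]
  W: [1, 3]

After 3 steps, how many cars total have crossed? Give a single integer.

Answer: 1

Derivation:
Step 1 [NS]: N:empty,E:wait,S:car4-GO,W:wait | queues: N=0 E=1 S=0 W=2
Step 2 [NS]: N:empty,E:wait,S:empty,W:wait | queues: N=0 E=1 S=0 W=2
Step 3 [NS]: N:empty,E:wait,S:empty,W:wait | queues: N=0 E=1 S=0 W=2
Cars crossed by step 3: 1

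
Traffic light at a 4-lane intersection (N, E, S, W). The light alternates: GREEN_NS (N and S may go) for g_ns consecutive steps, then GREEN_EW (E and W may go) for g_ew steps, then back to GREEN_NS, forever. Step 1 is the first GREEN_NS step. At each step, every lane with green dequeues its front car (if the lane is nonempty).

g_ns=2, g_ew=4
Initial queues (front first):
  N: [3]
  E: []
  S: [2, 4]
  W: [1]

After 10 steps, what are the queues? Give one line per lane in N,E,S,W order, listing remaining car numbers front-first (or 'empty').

Step 1 [NS]: N:car3-GO,E:wait,S:car2-GO,W:wait | queues: N=0 E=0 S=1 W=1
Step 2 [NS]: N:empty,E:wait,S:car4-GO,W:wait | queues: N=0 E=0 S=0 W=1
Step 3 [EW]: N:wait,E:empty,S:wait,W:car1-GO | queues: N=0 E=0 S=0 W=0

N: empty
E: empty
S: empty
W: empty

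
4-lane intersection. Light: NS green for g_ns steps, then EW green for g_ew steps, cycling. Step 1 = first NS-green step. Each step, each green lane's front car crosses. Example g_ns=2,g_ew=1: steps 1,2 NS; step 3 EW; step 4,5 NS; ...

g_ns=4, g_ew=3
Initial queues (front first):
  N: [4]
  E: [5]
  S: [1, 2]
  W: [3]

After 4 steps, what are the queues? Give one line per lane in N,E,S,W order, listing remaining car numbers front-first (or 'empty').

Step 1 [NS]: N:car4-GO,E:wait,S:car1-GO,W:wait | queues: N=0 E=1 S=1 W=1
Step 2 [NS]: N:empty,E:wait,S:car2-GO,W:wait | queues: N=0 E=1 S=0 W=1
Step 3 [NS]: N:empty,E:wait,S:empty,W:wait | queues: N=0 E=1 S=0 W=1
Step 4 [NS]: N:empty,E:wait,S:empty,W:wait | queues: N=0 E=1 S=0 W=1

N: empty
E: 5
S: empty
W: 3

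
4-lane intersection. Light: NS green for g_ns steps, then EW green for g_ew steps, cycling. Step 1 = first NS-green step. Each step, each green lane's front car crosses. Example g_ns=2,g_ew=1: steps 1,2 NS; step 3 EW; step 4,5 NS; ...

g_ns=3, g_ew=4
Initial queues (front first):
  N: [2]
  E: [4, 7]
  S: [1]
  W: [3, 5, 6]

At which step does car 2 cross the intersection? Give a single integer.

Step 1 [NS]: N:car2-GO,E:wait,S:car1-GO,W:wait | queues: N=0 E=2 S=0 W=3
Step 2 [NS]: N:empty,E:wait,S:empty,W:wait | queues: N=0 E=2 S=0 W=3
Step 3 [NS]: N:empty,E:wait,S:empty,W:wait | queues: N=0 E=2 S=0 W=3
Step 4 [EW]: N:wait,E:car4-GO,S:wait,W:car3-GO | queues: N=0 E=1 S=0 W=2
Step 5 [EW]: N:wait,E:car7-GO,S:wait,W:car5-GO | queues: N=0 E=0 S=0 W=1
Step 6 [EW]: N:wait,E:empty,S:wait,W:car6-GO | queues: N=0 E=0 S=0 W=0
Car 2 crosses at step 1

1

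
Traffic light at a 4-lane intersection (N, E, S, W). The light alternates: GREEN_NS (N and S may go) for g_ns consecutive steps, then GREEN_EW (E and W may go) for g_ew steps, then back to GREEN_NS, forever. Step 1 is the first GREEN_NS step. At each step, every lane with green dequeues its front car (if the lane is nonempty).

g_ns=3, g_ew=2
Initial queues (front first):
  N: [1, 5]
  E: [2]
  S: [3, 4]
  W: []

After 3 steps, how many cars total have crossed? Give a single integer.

Answer: 4

Derivation:
Step 1 [NS]: N:car1-GO,E:wait,S:car3-GO,W:wait | queues: N=1 E=1 S=1 W=0
Step 2 [NS]: N:car5-GO,E:wait,S:car4-GO,W:wait | queues: N=0 E=1 S=0 W=0
Step 3 [NS]: N:empty,E:wait,S:empty,W:wait | queues: N=0 E=1 S=0 W=0
Cars crossed by step 3: 4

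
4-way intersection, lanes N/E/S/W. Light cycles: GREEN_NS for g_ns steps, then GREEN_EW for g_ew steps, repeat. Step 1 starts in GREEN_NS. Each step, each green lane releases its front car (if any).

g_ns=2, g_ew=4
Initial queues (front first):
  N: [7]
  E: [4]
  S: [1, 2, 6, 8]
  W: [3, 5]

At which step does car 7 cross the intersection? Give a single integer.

Step 1 [NS]: N:car7-GO,E:wait,S:car1-GO,W:wait | queues: N=0 E=1 S=3 W=2
Step 2 [NS]: N:empty,E:wait,S:car2-GO,W:wait | queues: N=0 E=1 S=2 W=2
Step 3 [EW]: N:wait,E:car4-GO,S:wait,W:car3-GO | queues: N=0 E=0 S=2 W=1
Step 4 [EW]: N:wait,E:empty,S:wait,W:car5-GO | queues: N=0 E=0 S=2 W=0
Step 5 [EW]: N:wait,E:empty,S:wait,W:empty | queues: N=0 E=0 S=2 W=0
Step 6 [EW]: N:wait,E:empty,S:wait,W:empty | queues: N=0 E=0 S=2 W=0
Step 7 [NS]: N:empty,E:wait,S:car6-GO,W:wait | queues: N=0 E=0 S=1 W=0
Step 8 [NS]: N:empty,E:wait,S:car8-GO,W:wait | queues: N=0 E=0 S=0 W=0
Car 7 crosses at step 1

1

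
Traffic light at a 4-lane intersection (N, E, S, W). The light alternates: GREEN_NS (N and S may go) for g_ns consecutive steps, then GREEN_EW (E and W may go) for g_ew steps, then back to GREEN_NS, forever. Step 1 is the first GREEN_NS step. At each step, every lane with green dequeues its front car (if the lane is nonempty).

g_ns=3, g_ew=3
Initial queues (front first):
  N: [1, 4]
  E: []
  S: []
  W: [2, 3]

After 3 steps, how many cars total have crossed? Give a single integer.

Answer: 2

Derivation:
Step 1 [NS]: N:car1-GO,E:wait,S:empty,W:wait | queues: N=1 E=0 S=0 W=2
Step 2 [NS]: N:car4-GO,E:wait,S:empty,W:wait | queues: N=0 E=0 S=0 W=2
Step 3 [NS]: N:empty,E:wait,S:empty,W:wait | queues: N=0 E=0 S=0 W=2
Cars crossed by step 3: 2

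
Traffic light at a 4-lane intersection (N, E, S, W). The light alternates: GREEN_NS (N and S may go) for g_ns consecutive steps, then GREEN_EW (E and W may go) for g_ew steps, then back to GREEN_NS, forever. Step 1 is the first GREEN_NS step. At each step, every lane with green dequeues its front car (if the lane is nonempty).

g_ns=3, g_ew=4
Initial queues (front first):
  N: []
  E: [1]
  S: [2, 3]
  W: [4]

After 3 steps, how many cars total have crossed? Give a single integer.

Step 1 [NS]: N:empty,E:wait,S:car2-GO,W:wait | queues: N=0 E=1 S=1 W=1
Step 2 [NS]: N:empty,E:wait,S:car3-GO,W:wait | queues: N=0 E=1 S=0 W=1
Step 3 [NS]: N:empty,E:wait,S:empty,W:wait | queues: N=0 E=1 S=0 W=1
Cars crossed by step 3: 2

Answer: 2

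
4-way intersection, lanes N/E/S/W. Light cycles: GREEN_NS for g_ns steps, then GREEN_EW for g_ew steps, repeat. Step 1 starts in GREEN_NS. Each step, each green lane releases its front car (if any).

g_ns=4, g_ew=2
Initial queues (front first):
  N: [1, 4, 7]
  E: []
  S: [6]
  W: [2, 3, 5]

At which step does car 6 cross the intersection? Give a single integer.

Step 1 [NS]: N:car1-GO,E:wait,S:car6-GO,W:wait | queues: N=2 E=0 S=0 W=3
Step 2 [NS]: N:car4-GO,E:wait,S:empty,W:wait | queues: N=1 E=0 S=0 W=3
Step 3 [NS]: N:car7-GO,E:wait,S:empty,W:wait | queues: N=0 E=0 S=0 W=3
Step 4 [NS]: N:empty,E:wait,S:empty,W:wait | queues: N=0 E=0 S=0 W=3
Step 5 [EW]: N:wait,E:empty,S:wait,W:car2-GO | queues: N=0 E=0 S=0 W=2
Step 6 [EW]: N:wait,E:empty,S:wait,W:car3-GO | queues: N=0 E=0 S=0 W=1
Step 7 [NS]: N:empty,E:wait,S:empty,W:wait | queues: N=0 E=0 S=0 W=1
Step 8 [NS]: N:empty,E:wait,S:empty,W:wait | queues: N=0 E=0 S=0 W=1
Step 9 [NS]: N:empty,E:wait,S:empty,W:wait | queues: N=0 E=0 S=0 W=1
Step 10 [NS]: N:empty,E:wait,S:empty,W:wait | queues: N=0 E=0 S=0 W=1
Step 11 [EW]: N:wait,E:empty,S:wait,W:car5-GO | queues: N=0 E=0 S=0 W=0
Car 6 crosses at step 1

1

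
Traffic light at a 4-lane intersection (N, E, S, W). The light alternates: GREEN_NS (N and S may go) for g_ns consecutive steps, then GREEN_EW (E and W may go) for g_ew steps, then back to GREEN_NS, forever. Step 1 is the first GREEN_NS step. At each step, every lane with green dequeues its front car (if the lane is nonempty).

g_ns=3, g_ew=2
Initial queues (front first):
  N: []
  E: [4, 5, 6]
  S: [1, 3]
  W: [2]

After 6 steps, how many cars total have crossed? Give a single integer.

Step 1 [NS]: N:empty,E:wait,S:car1-GO,W:wait | queues: N=0 E=3 S=1 W=1
Step 2 [NS]: N:empty,E:wait,S:car3-GO,W:wait | queues: N=0 E=3 S=0 W=1
Step 3 [NS]: N:empty,E:wait,S:empty,W:wait | queues: N=0 E=3 S=0 W=1
Step 4 [EW]: N:wait,E:car4-GO,S:wait,W:car2-GO | queues: N=0 E=2 S=0 W=0
Step 5 [EW]: N:wait,E:car5-GO,S:wait,W:empty | queues: N=0 E=1 S=0 W=0
Step 6 [NS]: N:empty,E:wait,S:empty,W:wait | queues: N=0 E=1 S=0 W=0
Cars crossed by step 6: 5

Answer: 5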